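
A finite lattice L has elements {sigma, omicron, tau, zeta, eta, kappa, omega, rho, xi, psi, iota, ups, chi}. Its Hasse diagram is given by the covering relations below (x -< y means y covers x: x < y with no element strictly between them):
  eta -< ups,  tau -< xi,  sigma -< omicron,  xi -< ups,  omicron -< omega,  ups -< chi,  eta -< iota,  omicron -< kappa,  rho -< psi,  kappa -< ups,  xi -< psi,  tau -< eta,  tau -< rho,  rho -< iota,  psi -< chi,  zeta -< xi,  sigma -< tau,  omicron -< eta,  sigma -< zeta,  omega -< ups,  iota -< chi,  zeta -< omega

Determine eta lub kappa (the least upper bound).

ups

Common upper bounds of {eta, kappa}: chi, ups.
The least among these is ups.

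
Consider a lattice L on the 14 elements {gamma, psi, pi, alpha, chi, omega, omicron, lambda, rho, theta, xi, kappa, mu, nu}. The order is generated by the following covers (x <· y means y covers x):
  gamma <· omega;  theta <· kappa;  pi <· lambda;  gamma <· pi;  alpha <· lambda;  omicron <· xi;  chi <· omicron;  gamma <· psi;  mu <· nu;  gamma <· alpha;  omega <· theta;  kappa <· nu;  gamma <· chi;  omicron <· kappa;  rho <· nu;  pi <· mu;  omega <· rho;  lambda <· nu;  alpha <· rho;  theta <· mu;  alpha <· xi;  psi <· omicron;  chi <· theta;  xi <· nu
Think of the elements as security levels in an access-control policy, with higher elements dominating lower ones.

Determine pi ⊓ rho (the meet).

Common lower bounds of {pi, rho}: gamma.
The greatest among these is gamma.

gamma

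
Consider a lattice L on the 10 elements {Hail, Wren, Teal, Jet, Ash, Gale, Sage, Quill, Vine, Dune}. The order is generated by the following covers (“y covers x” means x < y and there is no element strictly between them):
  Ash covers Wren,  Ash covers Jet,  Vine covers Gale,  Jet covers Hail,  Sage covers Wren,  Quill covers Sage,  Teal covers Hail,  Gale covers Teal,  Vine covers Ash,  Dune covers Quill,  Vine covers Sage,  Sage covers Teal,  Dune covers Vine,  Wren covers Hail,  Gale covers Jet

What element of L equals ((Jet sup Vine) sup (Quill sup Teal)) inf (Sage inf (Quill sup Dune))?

Jet ∨ Vine = Vine
Quill ∨ Teal = Quill
Vine ∨ Quill = Dune
Quill ∨ Dune = Dune
Sage ∧ Dune = Sage
Dune ∧ Sage = Sage

Sage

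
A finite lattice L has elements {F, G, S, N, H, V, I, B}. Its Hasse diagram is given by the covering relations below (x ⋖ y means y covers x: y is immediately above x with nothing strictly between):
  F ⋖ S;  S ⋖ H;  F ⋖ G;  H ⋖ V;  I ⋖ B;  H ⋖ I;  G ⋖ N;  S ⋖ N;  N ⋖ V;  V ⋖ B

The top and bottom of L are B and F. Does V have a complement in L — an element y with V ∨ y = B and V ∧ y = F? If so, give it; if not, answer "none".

none

For every candidate y, either V ∨ y ≠ B or V ∧ y ≠ F; no complement exists.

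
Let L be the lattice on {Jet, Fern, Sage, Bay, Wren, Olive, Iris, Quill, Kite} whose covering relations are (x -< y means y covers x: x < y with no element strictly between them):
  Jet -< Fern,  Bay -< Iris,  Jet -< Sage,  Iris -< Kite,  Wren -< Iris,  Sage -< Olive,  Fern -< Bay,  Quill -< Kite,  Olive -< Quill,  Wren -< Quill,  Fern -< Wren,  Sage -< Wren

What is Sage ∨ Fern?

Common upper bounds of {Sage, Fern}: Iris, Kite, Quill, Wren.
The least among these is Wren.

Wren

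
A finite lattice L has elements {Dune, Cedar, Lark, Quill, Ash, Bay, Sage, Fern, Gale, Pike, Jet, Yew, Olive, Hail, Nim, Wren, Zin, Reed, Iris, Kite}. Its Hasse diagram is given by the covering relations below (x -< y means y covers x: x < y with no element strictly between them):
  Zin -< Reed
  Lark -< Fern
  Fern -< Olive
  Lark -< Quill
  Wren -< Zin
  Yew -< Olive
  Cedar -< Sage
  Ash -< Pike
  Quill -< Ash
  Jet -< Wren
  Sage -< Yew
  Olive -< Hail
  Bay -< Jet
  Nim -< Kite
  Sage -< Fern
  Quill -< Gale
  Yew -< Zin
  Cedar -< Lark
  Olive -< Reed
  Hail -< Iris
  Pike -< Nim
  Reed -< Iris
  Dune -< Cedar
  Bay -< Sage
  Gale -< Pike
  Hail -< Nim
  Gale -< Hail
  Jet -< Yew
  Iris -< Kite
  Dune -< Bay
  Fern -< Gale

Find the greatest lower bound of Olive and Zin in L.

Yew

Common lower bounds of {Olive, Zin}: Bay, Cedar, Dune, Jet, Sage, Yew.
The greatest among these is Yew.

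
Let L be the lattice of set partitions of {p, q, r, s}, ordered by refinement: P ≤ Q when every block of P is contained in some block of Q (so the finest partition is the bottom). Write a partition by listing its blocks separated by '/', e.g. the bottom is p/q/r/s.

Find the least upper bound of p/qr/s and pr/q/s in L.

Common upper bounds of {p/qr/s, pr/q/s}: pqr/s, pqrs.
The least among these is pqr/s.

pqr/s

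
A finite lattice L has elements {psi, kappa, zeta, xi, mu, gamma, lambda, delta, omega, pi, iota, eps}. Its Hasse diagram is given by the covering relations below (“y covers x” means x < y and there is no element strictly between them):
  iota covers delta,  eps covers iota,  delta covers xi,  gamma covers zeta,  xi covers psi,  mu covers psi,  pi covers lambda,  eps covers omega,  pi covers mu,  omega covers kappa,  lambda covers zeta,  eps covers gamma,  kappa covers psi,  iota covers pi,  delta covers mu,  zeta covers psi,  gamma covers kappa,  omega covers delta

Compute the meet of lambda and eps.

Common lower bounds of {lambda, eps}: lambda, psi, zeta.
The greatest among these is lambda.

lambda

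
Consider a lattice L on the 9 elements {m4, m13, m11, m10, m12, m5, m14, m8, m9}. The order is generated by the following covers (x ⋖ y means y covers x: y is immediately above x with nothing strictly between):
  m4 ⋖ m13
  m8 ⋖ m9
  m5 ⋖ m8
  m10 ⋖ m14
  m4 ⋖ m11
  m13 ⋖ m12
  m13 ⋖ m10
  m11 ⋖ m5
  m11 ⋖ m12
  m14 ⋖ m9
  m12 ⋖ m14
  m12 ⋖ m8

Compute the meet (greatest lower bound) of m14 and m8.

Common lower bounds of {m14, m8}: m11, m12, m13, m4.
The greatest among these is m12.

m12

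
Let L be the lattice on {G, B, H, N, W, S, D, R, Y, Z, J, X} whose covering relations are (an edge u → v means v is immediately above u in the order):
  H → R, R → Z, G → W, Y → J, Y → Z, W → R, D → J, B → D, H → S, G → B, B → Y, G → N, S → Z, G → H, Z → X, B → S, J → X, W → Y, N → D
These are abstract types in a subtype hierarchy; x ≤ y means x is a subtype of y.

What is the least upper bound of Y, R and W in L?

Common upper bounds of {Y, R, W}: X, Z.
The least among these is Z.

Z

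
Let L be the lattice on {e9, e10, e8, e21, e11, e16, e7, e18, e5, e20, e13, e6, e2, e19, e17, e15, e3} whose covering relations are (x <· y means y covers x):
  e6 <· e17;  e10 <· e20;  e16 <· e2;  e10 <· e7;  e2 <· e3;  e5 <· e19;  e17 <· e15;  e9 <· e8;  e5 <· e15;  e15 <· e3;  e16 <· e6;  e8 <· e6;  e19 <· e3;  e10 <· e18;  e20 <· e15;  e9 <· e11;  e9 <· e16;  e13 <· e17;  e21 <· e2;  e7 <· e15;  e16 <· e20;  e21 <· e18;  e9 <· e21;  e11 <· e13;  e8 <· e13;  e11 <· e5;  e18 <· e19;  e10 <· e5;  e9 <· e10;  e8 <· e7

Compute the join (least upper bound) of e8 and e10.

e7

Common upper bounds of {e8, e10}: e15, e3, e7.
The least among these is e7.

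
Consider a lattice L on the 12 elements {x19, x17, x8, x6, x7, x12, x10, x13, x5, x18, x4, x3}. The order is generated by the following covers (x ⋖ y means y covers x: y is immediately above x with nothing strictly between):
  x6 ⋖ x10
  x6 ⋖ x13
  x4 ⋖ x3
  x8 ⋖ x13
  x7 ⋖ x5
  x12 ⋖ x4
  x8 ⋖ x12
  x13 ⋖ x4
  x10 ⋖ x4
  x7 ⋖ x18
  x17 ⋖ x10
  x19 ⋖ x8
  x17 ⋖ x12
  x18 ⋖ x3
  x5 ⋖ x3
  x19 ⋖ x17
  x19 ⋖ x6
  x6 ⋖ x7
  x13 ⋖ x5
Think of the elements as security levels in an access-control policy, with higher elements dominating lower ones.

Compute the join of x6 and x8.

Common upper bounds of {x6, x8}: x13, x3, x4, x5.
The least among these is x13.

x13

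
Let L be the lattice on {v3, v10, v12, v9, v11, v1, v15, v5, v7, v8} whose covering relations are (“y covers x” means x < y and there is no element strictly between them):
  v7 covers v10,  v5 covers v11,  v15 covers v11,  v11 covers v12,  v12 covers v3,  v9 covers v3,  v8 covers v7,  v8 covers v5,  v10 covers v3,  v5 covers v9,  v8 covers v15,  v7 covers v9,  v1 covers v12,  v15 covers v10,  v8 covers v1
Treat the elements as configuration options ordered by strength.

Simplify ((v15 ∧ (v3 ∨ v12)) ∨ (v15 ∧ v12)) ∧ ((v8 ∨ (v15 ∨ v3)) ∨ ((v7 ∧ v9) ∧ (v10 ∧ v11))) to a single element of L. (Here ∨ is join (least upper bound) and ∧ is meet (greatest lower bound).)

v3 ∨ v12 = v12
v15 ∧ v12 = v12
v15 ∧ v12 = v12
v12 ∨ v12 = v12
v15 ∨ v3 = v15
v8 ∨ v15 = v8
v7 ∧ v9 = v9
v10 ∧ v11 = v3
v9 ∧ v3 = v3
v8 ∨ v3 = v8
v12 ∧ v8 = v12

v12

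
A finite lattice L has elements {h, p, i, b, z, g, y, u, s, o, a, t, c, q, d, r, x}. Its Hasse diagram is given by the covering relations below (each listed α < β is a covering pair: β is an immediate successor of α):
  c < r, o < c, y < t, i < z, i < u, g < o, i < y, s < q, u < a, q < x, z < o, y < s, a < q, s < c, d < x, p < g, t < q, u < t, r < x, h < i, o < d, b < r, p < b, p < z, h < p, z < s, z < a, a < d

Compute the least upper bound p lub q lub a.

Common upper bounds of {p, q, a}: q, x.
The least among these is q.

q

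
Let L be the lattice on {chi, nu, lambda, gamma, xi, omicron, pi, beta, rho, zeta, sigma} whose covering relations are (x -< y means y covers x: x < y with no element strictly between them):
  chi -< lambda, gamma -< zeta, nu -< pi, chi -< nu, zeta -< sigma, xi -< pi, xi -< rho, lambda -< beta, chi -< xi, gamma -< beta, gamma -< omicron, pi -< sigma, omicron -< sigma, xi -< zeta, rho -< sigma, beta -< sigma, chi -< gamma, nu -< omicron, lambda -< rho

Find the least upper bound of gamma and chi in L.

gamma

Common upper bounds of {gamma, chi}: beta, gamma, omicron, sigma, zeta.
The least among these is gamma.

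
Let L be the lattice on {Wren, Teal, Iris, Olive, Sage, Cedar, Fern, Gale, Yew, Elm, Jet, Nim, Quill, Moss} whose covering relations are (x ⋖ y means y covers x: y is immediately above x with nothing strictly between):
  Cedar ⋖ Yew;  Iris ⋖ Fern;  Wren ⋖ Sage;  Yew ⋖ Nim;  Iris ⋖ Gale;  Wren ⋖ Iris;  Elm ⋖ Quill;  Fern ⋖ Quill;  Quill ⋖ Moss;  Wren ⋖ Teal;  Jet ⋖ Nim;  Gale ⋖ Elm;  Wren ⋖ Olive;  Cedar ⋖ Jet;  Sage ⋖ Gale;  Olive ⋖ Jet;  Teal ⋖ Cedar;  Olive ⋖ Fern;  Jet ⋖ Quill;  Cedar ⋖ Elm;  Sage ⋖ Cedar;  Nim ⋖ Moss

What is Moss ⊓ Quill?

Quill

Common lower bounds of {Moss, Quill}: Cedar, Elm, Fern, Gale, Iris, Jet, Olive, Quill, Sage, Teal, Wren.
The greatest among these is Quill.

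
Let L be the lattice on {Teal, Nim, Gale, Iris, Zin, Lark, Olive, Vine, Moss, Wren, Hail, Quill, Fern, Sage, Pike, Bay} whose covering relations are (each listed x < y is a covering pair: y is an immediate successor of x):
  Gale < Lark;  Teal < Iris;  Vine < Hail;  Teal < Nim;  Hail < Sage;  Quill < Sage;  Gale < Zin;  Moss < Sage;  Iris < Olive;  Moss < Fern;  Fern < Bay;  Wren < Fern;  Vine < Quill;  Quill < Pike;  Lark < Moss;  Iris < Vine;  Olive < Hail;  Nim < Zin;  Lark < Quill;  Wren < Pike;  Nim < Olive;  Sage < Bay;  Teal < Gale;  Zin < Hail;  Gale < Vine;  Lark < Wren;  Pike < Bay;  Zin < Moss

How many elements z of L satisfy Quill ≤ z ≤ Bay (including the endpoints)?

The interval [Quill, Bay] = {Bay, Pike, Quill, Sage}, which has 4 elements.

4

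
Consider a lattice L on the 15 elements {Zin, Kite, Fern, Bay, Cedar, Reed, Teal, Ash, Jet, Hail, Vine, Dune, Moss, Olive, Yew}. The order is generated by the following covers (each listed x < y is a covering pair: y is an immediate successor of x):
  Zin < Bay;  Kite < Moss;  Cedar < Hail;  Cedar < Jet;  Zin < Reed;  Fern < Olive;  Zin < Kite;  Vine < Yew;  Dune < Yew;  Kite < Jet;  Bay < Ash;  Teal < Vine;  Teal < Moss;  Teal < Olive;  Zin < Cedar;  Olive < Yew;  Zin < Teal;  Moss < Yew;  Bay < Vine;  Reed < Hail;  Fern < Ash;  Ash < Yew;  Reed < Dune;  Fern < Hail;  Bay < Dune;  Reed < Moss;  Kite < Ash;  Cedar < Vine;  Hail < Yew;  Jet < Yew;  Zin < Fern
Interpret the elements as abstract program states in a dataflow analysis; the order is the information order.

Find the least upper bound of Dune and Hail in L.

Common upper bounds of {Dune, Hail}: Yew.
The least among these is Yew.

Yew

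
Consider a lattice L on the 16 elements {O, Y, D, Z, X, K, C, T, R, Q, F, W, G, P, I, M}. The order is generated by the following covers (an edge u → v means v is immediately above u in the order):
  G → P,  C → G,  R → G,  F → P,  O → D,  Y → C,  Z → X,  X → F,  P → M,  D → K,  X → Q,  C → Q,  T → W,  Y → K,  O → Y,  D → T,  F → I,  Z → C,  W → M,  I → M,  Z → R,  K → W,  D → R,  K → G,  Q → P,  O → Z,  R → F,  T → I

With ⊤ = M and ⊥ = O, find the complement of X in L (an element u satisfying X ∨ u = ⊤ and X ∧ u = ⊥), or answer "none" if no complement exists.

W

Need u with X ∨ u = M and X ∧ u = O.
Checking each element gives: W.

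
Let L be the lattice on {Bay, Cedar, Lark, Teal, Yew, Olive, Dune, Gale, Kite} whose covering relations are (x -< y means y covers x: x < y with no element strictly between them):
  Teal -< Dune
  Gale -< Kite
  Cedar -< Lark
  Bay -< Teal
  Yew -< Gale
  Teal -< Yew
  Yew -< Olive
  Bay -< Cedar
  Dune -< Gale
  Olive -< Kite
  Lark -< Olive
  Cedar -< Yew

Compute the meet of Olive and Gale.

Common lower bounds of {Olive, Gale}: Bay, Cedar, Teal, Yew.
The greatest among these is Yew.

Yew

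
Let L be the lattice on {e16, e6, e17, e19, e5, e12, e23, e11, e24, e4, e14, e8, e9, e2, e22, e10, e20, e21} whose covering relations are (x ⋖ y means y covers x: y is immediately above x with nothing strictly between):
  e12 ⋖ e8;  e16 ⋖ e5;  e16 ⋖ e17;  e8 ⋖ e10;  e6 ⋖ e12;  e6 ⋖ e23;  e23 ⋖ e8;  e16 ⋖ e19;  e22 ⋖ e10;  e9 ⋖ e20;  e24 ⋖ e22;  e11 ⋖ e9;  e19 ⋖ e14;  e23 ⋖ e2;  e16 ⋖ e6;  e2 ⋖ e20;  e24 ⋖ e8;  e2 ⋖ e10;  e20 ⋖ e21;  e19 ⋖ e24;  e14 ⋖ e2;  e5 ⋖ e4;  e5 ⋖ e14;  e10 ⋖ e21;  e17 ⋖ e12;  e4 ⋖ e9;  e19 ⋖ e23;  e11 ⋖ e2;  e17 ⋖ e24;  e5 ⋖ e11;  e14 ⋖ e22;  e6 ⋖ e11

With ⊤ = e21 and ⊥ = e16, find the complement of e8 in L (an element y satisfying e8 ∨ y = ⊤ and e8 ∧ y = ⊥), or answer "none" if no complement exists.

Need y with e8 ∨ y = e21 and e8 ∧ y = e16.
Checking each element gives: e4.

e4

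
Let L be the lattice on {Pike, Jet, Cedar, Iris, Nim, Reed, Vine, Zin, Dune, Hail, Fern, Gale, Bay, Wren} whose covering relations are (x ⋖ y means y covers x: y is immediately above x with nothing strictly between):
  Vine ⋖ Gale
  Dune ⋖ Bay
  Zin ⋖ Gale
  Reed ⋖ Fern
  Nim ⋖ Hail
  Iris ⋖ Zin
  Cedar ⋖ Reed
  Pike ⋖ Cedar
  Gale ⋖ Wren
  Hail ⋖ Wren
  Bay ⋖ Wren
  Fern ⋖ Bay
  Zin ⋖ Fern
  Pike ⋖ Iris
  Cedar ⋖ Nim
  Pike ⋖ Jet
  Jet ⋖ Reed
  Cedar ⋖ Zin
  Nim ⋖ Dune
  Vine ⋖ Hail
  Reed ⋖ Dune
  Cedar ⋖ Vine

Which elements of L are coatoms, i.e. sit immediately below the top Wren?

Bay, Gale, Hail

The coatoms are exactly the elements covered by Wren: Bay, Gale, Hail.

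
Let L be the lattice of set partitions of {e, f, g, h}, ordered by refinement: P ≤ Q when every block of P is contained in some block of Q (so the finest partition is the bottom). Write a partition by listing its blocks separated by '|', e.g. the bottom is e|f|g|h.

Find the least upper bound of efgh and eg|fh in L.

Common upper bounds of {efgh, eg|fh}: efgh.
The least among these is efgh.

efgh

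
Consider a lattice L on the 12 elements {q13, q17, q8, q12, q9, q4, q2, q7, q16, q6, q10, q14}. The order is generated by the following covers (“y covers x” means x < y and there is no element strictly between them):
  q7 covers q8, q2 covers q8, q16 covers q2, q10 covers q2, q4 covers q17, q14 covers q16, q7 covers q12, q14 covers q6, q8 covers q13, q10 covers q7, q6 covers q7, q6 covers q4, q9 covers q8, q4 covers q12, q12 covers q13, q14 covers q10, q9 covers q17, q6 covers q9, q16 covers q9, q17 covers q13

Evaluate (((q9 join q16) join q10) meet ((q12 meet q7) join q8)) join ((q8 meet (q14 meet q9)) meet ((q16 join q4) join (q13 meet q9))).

q9 ∨ q16 = q16
q16 ∨ q10 = q14
q12 ∧ q7 = q12
q12 ∨ q8 = q7
q14 ∧ q7 = q7
q14 ∧ q9 = q9
q8 ∧ q9 = q8
q16 ∨ q4 = q14
q13 ∧ q9 = q13
q14 ∨ q13 = q14
q8 ∧ q14 = q8
q7 ∨ q8 = q7

q7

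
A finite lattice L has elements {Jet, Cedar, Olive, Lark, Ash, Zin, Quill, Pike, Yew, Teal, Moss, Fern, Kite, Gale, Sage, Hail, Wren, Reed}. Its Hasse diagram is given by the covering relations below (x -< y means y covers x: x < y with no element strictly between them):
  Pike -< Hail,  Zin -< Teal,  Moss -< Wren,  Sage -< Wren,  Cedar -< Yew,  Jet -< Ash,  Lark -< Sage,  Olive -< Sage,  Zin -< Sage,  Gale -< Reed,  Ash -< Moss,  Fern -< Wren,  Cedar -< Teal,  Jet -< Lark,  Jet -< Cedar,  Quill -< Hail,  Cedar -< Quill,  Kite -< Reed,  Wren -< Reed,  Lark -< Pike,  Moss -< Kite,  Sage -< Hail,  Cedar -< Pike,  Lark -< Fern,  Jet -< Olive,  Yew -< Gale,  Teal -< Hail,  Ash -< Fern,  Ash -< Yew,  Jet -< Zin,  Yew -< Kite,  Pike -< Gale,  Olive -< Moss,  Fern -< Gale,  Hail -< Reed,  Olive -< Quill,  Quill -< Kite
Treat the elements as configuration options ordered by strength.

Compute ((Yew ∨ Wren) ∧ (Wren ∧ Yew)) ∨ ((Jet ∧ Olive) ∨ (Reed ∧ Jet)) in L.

Yew ∨ Wren = Reed
Wren ∧ Yew = Ash
Reed ∧ Ash = Ash
Jet ∧ Olive = Jet
Reed ∧ Jet = Jet
Jet ∨ Jet = Jet
Ash ∨ Jet = Ash

Ash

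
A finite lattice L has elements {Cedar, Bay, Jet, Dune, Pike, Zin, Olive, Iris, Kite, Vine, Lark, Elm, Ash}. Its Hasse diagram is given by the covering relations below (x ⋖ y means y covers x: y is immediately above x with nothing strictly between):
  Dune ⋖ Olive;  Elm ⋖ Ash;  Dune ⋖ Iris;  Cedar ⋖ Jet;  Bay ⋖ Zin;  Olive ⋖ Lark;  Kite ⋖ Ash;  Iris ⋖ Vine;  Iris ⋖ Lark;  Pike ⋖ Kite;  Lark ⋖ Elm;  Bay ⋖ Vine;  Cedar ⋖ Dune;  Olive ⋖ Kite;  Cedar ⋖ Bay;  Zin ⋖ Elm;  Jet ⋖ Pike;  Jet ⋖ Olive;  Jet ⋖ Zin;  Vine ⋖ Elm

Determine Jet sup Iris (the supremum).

Lark

Common upper bounds of {Jet, Iris}: Ash, Elm, Lark.
The least among these is Lark.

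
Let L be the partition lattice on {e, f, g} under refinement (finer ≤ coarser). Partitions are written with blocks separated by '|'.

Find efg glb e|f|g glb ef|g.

e|f|g

Common lower bounds of {efg, e|f|g, ef|g}: e|f|g.
The greatest among these is e|f|g.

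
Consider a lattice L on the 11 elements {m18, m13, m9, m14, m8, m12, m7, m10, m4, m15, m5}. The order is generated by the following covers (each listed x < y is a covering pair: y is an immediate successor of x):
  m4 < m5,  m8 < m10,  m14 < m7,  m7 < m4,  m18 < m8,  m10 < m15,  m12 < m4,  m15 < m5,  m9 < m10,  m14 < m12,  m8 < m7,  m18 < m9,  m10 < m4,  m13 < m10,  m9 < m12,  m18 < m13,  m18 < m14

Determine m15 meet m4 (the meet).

Common lower bounds of {m15, m4}: m10, m13, m18, m8, m9.
The greatest among these is m10.

m10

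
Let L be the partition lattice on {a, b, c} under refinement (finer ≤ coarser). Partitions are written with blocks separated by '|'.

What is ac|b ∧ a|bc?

The meet (common refinement) of ac|b and a|bc intersects blocks pairwise, giving a|b|c.

a|b|c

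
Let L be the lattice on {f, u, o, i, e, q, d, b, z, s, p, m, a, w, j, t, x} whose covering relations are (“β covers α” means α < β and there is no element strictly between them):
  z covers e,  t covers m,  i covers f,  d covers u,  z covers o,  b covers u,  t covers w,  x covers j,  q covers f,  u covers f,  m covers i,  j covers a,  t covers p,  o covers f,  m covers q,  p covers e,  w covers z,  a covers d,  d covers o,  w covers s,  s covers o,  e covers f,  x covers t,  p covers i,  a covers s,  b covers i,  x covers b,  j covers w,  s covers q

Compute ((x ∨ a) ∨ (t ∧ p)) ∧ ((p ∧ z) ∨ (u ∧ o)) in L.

x ∨ a = x
t ∧ p = p
x ∨ p = x
p ∧ z = e
u ∧ o = f
e ∨ f = e
x ∧ e = e

e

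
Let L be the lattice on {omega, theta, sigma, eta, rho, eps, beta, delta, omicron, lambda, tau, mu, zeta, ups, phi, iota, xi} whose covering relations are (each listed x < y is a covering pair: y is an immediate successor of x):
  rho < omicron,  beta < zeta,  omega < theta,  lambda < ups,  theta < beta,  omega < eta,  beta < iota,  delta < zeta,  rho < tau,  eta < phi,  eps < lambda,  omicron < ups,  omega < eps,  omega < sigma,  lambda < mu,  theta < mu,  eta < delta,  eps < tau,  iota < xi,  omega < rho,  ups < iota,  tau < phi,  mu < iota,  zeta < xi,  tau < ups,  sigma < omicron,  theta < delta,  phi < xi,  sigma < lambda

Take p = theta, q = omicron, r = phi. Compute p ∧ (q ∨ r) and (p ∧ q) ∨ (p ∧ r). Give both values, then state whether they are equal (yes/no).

q ∨ r = xi, so p ∧ (q ∨ r) = theta ∧ xi = theta.
p ∧ q = omega and p ∧ r = omega, so (p ∧ q) ∨ (p ∧ r) = omega ∨ omega = omega.
Equal: no.

theta; omega; no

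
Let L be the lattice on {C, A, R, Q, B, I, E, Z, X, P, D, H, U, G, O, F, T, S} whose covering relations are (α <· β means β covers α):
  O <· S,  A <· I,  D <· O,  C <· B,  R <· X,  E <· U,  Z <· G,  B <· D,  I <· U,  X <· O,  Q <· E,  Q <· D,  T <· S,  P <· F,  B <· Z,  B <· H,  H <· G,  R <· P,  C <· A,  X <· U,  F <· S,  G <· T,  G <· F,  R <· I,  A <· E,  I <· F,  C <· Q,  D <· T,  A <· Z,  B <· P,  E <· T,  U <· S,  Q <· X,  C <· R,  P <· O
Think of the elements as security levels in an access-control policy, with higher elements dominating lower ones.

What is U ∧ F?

I

Common lower bounds of {U, F}: A, C, I, R.
The greatest among these is I.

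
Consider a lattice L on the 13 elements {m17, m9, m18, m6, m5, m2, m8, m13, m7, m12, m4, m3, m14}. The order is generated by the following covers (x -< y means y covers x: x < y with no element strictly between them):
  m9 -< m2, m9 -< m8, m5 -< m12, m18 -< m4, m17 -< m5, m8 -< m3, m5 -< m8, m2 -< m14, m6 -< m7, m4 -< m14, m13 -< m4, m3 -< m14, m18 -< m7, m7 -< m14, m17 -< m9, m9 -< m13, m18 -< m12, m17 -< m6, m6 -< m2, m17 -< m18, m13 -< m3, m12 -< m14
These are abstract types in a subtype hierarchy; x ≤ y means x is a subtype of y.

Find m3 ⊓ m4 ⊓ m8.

m9

Common lower bounds of {m3, m4, m8}: m17, m9.
The greatest among these is m9.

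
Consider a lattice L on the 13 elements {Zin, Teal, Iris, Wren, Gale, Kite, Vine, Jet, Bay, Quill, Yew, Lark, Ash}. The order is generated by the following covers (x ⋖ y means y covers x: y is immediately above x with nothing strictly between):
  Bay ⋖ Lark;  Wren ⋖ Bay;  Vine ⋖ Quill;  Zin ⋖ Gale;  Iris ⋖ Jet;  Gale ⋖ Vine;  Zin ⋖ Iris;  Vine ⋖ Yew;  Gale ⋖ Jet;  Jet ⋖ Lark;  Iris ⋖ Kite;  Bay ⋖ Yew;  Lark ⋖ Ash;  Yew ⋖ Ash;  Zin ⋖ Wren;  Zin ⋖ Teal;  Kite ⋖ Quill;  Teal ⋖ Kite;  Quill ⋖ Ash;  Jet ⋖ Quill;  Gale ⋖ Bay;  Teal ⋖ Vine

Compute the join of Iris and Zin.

Common upper bounds of {Iris, Zin}: Ash, Iris, Jet, Kite, Lark, Quill.
The least among these is Iris.

Iris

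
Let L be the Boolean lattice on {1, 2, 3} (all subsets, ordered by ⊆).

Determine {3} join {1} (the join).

Under ⊆, join is union: {3} ∪ {1} = {1,3}.

{1,3}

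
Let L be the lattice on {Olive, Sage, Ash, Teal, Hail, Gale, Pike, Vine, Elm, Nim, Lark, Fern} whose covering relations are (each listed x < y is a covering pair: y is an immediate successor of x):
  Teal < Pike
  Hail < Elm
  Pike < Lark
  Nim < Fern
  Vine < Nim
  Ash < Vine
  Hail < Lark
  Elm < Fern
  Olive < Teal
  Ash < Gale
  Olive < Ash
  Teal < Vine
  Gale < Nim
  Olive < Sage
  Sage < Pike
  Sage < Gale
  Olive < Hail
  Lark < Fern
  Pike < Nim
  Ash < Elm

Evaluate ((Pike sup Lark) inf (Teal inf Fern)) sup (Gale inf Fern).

Pike ∨ Lark = Lark
Teal ∧ Fern = Teal
Lark ∧ Teal = Teal
Gale ∧ Fern = Gale
Teal ∨ Gale = Nim

Nim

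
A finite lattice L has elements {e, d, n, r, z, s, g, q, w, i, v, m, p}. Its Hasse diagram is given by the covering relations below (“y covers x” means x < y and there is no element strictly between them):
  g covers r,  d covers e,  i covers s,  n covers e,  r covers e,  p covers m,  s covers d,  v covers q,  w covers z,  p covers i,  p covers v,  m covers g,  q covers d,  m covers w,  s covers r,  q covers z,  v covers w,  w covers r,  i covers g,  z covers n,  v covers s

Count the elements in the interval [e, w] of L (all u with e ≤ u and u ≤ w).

5

The interval [e, w] = {e, n, r, w, z}, which has 5 elements.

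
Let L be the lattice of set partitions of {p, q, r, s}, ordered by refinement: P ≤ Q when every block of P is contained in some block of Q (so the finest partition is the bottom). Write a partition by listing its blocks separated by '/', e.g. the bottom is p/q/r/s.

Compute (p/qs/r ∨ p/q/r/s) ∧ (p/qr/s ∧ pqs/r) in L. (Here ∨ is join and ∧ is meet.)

p/qs/r ∨ p/q/r/s = p/qs/r
p/qr/s ∧ pqs/r = p/q/r/s
p/qs/r ∧ p/q/r/s = p/q/r/s

p/q/r/s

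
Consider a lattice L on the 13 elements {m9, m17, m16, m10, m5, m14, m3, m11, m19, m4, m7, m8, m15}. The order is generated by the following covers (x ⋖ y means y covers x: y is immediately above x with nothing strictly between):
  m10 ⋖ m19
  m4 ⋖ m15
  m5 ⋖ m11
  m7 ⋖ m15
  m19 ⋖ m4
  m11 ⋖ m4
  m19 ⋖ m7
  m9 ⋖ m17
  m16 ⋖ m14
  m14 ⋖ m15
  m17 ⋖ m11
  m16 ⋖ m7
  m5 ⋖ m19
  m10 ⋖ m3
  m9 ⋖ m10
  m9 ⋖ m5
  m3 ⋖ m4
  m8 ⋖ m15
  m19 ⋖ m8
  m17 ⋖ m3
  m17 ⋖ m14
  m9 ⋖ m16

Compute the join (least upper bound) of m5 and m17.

Common upper bounds of {m5, m17}: m11, m15, m4.
The least among these is m11.

m11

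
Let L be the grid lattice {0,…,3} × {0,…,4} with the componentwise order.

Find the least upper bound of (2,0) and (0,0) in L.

In a product of chains, the join is componentwise max, giving (2,0).

(2,0)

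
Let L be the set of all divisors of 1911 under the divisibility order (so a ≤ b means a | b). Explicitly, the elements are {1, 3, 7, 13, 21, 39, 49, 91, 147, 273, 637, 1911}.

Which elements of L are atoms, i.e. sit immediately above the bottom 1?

The atoms are exactly the elements that cover 1: 13, 3, 7.

13, 3, 7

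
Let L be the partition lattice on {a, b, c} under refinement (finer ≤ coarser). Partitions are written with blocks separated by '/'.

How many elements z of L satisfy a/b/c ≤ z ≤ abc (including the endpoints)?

The interval [a/b/c, abc] = {a/b/c, a/bc, ab/c, abc, ac/b}, which has 5 elements.

5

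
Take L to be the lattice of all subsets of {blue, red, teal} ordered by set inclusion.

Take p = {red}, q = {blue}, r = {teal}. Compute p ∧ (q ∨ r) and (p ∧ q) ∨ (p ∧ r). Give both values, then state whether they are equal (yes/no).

∅; ∅; yes

q ∨ r = {blue,teal}, so p ∧ (q ∨ r) = {red} ∧ {blue,teal} = ∅.
p ∧ q = ∅ and p ∧ r = ∅, so (p ∧ q) ∨ (p ∧ r) = ∅ ∨ ∅ = ∅.
Equal: yes.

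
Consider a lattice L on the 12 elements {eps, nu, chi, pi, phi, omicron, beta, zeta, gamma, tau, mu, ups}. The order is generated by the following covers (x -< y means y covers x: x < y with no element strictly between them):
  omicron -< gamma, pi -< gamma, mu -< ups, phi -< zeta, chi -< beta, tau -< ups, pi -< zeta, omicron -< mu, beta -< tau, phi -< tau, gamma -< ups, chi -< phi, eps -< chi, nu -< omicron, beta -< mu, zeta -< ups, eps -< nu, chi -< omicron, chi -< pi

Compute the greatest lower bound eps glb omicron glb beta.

eps

Common lower bounds of {eps, omicron, beta}: eps.
The greatest among these is eps.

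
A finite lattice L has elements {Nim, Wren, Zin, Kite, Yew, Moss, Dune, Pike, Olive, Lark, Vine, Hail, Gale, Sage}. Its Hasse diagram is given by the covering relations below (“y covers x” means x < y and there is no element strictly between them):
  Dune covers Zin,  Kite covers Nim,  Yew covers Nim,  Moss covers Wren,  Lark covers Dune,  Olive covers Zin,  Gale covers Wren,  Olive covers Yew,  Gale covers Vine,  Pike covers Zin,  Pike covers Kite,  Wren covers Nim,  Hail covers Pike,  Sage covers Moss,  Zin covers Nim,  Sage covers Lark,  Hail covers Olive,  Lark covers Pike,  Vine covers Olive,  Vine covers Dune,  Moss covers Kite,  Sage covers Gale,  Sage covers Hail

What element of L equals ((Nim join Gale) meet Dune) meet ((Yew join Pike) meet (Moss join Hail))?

Nim ∨ Gale = Gale
Gale ∧ Dune = Dune
Yew ∨ Pike = Hail
Moss ∨ Hail = Sage
Hail ∧ Sage = Hail
Dune ∧ Hail = Zin

Zin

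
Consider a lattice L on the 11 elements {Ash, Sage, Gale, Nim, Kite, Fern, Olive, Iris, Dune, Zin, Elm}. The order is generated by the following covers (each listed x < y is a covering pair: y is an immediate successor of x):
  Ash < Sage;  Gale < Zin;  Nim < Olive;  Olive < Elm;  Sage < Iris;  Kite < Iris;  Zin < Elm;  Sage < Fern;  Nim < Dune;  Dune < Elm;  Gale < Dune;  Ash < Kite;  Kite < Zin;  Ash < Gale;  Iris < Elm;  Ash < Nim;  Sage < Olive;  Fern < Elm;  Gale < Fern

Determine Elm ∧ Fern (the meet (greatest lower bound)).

Fern

Common lower bounds of {Elm, Fern}: Ash, Fern, Gale, Sage.
The greatest among these is Fern.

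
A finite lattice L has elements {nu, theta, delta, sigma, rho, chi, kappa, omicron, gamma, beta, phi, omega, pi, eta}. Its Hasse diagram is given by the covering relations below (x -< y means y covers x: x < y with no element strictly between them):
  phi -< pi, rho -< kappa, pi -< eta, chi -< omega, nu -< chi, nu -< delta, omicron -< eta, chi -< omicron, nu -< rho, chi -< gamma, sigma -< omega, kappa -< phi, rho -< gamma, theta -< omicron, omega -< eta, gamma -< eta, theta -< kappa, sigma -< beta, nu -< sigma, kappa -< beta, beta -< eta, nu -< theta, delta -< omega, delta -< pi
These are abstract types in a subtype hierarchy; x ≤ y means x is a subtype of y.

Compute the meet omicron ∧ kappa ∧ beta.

Common lower bounds of {omicron, kappa, beta}: nu, theta.
The greatest among these is theta.

theta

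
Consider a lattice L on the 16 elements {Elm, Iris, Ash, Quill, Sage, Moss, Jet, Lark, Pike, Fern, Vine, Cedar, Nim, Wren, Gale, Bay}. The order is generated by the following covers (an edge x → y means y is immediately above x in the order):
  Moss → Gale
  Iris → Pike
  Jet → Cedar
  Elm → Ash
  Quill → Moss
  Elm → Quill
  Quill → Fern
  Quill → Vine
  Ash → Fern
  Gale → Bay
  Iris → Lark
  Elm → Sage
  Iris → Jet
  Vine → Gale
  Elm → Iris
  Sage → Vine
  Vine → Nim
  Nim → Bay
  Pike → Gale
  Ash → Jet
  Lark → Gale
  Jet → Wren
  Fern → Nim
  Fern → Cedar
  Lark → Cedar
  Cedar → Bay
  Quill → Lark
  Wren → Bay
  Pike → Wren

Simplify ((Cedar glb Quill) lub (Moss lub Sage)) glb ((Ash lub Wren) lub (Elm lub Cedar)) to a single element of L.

Cedar ∧ Quill = Quill
Moss ∨ Sage = Gale
Quill ∨ Gale = Gale
Ash ∨ Wren = Wren
Elm ∨ Cedar = Cedar
Wren ∨ Cedar = Bay
Gale ∧ Bay = Gale

Gale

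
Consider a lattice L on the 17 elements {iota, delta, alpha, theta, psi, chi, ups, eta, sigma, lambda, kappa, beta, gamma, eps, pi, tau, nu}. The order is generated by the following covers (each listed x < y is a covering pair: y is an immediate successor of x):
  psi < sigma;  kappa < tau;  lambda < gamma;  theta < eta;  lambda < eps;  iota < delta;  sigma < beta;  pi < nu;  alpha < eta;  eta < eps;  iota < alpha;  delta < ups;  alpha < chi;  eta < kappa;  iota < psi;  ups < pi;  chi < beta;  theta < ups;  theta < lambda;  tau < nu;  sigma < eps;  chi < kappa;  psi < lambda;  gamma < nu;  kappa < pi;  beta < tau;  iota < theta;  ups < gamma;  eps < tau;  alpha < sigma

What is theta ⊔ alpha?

eta

Common upper bounds of {theta, alpha}: eps, eta, kappa, nu, pi, tau.
The least among these is eta.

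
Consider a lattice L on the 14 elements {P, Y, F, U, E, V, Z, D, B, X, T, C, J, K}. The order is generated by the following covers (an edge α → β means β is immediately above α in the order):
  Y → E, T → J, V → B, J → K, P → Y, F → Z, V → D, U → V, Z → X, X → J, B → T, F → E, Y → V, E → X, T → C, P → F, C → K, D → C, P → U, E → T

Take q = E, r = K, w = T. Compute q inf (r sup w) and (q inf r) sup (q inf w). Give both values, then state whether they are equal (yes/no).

r sup w = K, so q inf (r sup w) = E inf K = E.
q inf r = E and q inf w = E, so (q inf r) sup (q inf w) = E sup E = E.
Equal: yes.

E; E; yes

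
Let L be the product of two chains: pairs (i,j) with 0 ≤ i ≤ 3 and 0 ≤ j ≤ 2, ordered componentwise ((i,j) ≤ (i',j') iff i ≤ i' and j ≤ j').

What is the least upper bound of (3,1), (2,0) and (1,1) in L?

Common upper bounds of {(3,1), (2,0), (1,1)}: (3,1), (3,2).
The least among these is (3,1).

(3,1)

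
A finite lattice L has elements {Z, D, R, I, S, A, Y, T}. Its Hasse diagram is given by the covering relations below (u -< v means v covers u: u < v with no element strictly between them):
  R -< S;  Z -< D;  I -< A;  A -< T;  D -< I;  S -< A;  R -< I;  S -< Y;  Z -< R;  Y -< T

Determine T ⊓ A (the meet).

Common lower bounds of {T, A}: A, D, I, R, S, Z.
The greatest among these is A.

A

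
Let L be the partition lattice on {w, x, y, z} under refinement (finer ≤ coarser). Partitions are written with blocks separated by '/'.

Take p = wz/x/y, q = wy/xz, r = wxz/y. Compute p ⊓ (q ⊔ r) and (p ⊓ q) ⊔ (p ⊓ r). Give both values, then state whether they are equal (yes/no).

wz/x/y; wz/x/y; yes

q ⊔ r = wxyz, so p ⊓ (q ⊔ r) = wz/x/y ⊓ wxyz = wz/x/y.
p ⊓ q = w/x/y/z and p ⊓ r = wz/x/y, so (p ⊓ q) ⊔ (p ⊓ r) = w/x/y/z ⊔ wz/x/y = wz/x/y.
Equal: yes.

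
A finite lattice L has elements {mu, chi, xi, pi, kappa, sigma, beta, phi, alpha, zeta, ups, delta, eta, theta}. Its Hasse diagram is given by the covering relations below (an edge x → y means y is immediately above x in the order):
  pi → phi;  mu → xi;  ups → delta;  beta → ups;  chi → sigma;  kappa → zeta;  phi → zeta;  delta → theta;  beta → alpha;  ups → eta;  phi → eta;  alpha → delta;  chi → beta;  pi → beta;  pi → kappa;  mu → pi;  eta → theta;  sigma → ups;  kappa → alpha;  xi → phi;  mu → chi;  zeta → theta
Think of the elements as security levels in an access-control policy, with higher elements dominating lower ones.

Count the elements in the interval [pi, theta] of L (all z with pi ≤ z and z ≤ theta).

10

The interval [pi, theta] = {alpha, beta, delta, eta, kappa, phi, pi, theta, ups, zeta}, which has 10 elements.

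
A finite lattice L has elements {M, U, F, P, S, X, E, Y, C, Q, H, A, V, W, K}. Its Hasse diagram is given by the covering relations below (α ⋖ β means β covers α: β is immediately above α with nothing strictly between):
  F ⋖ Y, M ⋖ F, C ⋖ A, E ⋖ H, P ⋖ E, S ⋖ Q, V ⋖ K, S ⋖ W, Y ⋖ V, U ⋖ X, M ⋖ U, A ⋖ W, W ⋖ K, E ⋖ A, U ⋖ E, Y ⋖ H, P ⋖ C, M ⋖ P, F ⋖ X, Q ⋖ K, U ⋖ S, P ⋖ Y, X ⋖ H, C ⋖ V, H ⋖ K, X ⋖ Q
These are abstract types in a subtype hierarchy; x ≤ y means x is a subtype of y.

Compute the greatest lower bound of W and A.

A

Common lower bounds of {W, A}: A, C, E, M, P, U.
The greatest among these is A.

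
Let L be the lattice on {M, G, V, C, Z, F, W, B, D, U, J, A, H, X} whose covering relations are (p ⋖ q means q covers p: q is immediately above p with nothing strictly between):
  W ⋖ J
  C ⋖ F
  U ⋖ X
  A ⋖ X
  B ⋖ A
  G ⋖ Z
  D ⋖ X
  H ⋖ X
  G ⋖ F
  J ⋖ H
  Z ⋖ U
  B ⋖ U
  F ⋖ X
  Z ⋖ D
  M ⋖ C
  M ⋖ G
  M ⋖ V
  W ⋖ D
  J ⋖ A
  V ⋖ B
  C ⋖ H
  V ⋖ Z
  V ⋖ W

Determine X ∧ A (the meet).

A

Common lower bounds of {X, A}: A, B, J, M, V, W.
The greatest among these is A.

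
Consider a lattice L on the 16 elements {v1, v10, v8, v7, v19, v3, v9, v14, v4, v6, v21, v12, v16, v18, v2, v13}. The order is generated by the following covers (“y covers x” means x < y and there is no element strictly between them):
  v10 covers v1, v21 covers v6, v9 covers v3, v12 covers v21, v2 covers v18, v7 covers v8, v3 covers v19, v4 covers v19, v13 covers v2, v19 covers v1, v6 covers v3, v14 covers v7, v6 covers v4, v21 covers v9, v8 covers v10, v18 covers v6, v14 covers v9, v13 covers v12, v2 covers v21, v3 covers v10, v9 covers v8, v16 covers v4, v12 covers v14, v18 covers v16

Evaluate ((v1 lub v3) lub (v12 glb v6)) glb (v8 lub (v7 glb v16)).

v1 ∨ v3 = v3
v12 ∧ v6 = v6
v3 ∨ v6 = v6
v7 ∧ v16 = v1
v8 ∨ v1 = v8
v6 ∧ v8 = v10

v10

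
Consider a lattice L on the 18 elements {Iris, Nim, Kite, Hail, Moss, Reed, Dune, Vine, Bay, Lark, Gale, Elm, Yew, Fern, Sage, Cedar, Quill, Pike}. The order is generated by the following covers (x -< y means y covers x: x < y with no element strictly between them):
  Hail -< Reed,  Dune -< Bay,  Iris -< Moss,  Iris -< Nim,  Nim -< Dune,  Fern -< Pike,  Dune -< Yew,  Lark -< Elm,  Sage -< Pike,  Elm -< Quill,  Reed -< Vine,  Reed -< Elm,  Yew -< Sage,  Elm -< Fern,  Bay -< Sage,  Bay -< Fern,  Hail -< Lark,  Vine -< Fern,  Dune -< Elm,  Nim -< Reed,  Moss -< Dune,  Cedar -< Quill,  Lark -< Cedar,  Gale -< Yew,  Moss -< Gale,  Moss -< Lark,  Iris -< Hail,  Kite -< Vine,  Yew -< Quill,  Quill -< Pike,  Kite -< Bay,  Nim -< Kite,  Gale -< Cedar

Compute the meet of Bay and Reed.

Nim

Common lower bounds of {Bay, Reed}: Iris, Nim.
The greatest among these is Nim.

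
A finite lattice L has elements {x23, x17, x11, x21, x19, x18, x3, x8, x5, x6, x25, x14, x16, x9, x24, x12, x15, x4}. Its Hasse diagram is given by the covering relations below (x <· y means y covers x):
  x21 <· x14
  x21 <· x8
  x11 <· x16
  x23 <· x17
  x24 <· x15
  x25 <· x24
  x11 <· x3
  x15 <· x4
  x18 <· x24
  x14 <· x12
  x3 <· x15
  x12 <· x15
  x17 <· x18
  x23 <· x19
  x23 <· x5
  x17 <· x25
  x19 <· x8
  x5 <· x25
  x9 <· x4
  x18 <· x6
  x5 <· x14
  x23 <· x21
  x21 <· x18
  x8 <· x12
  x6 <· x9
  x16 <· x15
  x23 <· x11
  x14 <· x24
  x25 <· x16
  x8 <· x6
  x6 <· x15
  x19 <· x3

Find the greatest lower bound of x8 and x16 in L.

Common lower bounds of {x8, x16}: x23.
The greatest among these is x23.

x23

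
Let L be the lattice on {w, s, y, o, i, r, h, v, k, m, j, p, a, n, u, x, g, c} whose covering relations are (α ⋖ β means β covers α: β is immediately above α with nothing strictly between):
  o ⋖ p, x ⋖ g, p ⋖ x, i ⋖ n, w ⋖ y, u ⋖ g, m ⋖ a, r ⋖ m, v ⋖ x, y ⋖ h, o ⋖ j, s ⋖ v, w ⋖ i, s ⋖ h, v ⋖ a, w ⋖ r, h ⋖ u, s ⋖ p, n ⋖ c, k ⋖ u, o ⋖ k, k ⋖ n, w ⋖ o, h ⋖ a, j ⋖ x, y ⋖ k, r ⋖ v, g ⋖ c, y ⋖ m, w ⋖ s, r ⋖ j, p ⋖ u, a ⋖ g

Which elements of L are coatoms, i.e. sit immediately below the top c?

The coatoms are exactly the elements covered by c: g, n.

g, n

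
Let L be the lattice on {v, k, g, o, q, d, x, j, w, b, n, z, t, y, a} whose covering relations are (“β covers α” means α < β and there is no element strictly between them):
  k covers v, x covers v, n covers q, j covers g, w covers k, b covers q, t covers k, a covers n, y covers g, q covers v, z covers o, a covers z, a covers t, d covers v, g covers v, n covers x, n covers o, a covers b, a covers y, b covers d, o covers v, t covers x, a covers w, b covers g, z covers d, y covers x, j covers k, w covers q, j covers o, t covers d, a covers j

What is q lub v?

Common upper bounds of {q, v}: a, b, n, q, w.
The least among these is q.

q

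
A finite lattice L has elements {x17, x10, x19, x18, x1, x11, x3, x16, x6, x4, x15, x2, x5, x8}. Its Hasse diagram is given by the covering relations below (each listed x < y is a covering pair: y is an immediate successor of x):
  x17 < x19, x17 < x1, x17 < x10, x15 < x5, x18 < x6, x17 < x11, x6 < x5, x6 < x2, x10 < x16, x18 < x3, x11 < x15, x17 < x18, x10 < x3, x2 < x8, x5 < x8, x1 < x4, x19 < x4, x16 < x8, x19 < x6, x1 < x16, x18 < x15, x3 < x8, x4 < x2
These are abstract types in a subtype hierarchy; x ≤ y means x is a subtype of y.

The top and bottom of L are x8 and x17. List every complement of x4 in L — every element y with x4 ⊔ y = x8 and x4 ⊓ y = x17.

x10, x11, x15, x3

Need y with x4 ∨ y = x8 and x4 ∧ y = x17.
Checking each element gives: x10, x11, x15, x3.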